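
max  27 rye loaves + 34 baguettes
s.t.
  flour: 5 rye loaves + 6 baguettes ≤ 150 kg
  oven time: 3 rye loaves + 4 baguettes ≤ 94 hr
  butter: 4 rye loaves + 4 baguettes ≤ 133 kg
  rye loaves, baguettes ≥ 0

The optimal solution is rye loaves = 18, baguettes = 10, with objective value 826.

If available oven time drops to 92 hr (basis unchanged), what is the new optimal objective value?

At the optimum: flour uses 150 of 150 (binding); oven time uses 94 of 94 (binding); butter uses 112 of 133 (slack = 21).
Slack constraints have shadow price 0 (complementary slackness).
The binding rows give the dual system: 5·y_flour + 3·y_oven time = 27 and 6·y_flour + 4·y_oven time = 34.
Solving: y_flour = 3, y_oven time = 4.
Δz = y_oven time·Δb = 4 × (-2) = -8, so new z* = 826 − 8 = 818.

818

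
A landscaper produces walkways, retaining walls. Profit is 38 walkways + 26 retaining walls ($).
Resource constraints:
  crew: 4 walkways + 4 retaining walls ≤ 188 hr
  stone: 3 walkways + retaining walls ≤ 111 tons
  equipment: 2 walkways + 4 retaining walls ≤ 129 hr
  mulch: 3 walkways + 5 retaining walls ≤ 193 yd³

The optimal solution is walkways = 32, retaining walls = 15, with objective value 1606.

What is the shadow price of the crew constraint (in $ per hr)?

Check each constraint at x*: crew 188/188 (tight); stone 111/111 (tight); equipment 124/129 (slack 5); mulch 171/193 (slack 22).
Slack constraints have shadow price 0 (complementary slackness).
From A_Bᵀ y = c: 4·y_crew + 3·y_stone = 38; 4·y_crew + 1·y_stone = 26.
This yields shadow prices y_crew = 5, y_stone = 6.
Shadow price of crew = 5.

5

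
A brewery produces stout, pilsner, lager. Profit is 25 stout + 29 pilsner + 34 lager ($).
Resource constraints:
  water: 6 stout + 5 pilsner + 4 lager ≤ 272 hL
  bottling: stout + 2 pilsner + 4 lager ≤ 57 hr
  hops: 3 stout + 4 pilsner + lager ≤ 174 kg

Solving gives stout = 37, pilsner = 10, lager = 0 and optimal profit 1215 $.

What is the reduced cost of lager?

Binding: water and bottling. Non-binding: hops (23 unused).
Slack constraints have shadow price 0 (complementary slackness).
From A_Bᵀ y = c: 6·y_water + 1·y_bottling = 25; 5·y_water + 2·y_bottling = 29.
This yields shadow prices y_water = 3, y_bottling = 7.
Reduced cost of lager: c₃ − yᵀa₃ = 34 − (3·4 + 7·4) = 34 − 40 = -6.

-6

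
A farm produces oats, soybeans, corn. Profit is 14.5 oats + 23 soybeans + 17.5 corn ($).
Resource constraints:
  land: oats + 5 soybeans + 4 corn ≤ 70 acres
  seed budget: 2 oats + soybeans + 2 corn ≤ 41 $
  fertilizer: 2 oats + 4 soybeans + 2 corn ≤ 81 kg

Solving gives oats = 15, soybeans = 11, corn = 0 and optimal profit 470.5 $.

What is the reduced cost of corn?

-7.5

Check each constraint at x*: land 70/70 (tight); seed budget 41/41 (tight); fertilizer 74/81 (slack 7).
By complementary slackness, y = 0 for the non-binding constraint.
From A_Bᵀ y = c: 1·y_land + 2·y_seed budget = 14.5; 5·y_land + 1·y_seed budget = 23.
→ y_land = 3.5 and y_seed budget = 5.5.
Reduced cost of corn: c₃ − yᵀa₃ = 17.5 − (3.5·4 + 5.5·2) = 17.5 − 25 = -7.5.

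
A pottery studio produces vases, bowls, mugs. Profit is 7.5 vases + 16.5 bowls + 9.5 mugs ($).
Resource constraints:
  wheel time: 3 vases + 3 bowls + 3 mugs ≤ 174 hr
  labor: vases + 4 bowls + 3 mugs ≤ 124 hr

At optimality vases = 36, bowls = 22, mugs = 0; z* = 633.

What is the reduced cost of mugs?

-4

At the optimum: wheel time uses 174 of 174 (binding); labor uses 124 of 124 (binding).
Dual feasibility on the basic columns requires 3·y_wheel time + 1·y_labor = 7.5, 3·y_wheel time + 4·y_labor = 16.5.
→ y_wheel time = 1.5 and y_labor = 3.
Reduced cost of mugs: c₃ − yᵀa₃ = 9.5 − (1.5·3 + 3·3) = 9.5 − 13.5 = -4.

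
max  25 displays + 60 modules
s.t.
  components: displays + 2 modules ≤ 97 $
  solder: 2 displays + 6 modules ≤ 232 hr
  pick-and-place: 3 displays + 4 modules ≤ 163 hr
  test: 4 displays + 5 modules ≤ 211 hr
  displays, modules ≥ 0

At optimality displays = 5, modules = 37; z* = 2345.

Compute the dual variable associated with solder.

At the optimum: components uses 79 of 97 (slack = 18); solder uses 232 of 232 (binding); pick-and-place uses 163 of 163 (binding); test uses 205 of 211 (slack = 6).
Slack constraints have shadow price 0 (complementary slackness).
Dual feasibility on the basic columns requires 2·y_solder + 3·y_pick-and-place = 25, 6·y_solder + 4·y_pick-and-place = 60.
This yields shadow prices y_solder = 8, y_pick-and-place = 3.
Shadow price of solder = 8.

8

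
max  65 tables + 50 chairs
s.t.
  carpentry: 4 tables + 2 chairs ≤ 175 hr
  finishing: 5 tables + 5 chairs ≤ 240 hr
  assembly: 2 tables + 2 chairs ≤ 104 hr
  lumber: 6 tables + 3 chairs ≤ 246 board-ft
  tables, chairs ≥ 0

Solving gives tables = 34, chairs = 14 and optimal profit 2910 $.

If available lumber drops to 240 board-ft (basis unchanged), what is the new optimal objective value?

2880

Check each constraint at x*: carpentry 164/175 (slack 11); finishing 240/240 (tight); assembly 96/104 (slack 8); lumber 246/246 (tight).
By complementary slackness, y = 0 for the non-binding constraints.
The binding rows give the dual system: 5·y_finishing + 6·y_lumber = 65 and 5·y_finishing + 3·y_lumber = 50.
This yields shadow prices y_finishing = 7, y_lumber = 5.
Δz = y_lumber·Δb = 5 × (-6) = -30, so new z* = 2910 − 30 = 2880.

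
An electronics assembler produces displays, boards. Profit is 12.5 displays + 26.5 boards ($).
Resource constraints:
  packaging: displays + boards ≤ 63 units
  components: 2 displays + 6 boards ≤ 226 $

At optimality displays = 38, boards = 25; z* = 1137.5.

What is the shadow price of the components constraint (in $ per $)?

3.5

At the optimum: packaging uses 63 of 63 (binding); components uses 226 of 226 (binding).
Dual feasibility on the basic columns requires 1·y_packaging + 2·y_components = 12.5, 1·y_packaging + 6·y_components = 26.5.
→ y_packaging = 5.5 and y_components = 3.5.
Shadow price of components = 3.5.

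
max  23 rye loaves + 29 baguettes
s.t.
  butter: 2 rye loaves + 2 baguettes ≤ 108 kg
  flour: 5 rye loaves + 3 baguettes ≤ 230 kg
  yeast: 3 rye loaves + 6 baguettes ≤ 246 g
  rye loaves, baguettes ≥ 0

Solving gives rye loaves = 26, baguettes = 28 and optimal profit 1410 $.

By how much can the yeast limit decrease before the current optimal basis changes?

Binding constraints: butter, yeast. The basis is B = [[2,2],[3,6]] with det 6.
Per unit decrease in yeast, x* moves by d = (0.3333, -0.3333).
The basis stays optimal until flour becomes binding; allowable decrease = 24 g.

24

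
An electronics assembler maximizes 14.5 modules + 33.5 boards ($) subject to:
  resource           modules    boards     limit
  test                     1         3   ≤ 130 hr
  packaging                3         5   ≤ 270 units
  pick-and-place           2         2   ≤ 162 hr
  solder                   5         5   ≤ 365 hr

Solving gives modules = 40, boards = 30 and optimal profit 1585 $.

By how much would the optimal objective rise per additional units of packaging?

2.5

Check each constraint at x*: test 130/130 (tight); packaging 270/270 (tight); pick-and-place 140/162 (slack 22); solder 350/365 (slack 15).
Slack constraints have shadow price 0 (complementary slackness).
Dual feasibility on the basic columns requires 1·y_test + 3·y_packaging = 14.5, 3·y_test + 5·y_packaging = 33.5.
This yields shadow prices y_test = 7, y_packaging = 2.5.
Shadow price of packaging = 2.5.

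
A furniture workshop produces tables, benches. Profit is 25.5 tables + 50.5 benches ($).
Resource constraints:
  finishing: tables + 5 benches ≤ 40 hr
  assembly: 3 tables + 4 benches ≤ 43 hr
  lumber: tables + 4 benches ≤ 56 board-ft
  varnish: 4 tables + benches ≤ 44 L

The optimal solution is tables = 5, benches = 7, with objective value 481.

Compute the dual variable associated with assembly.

At the optimum: finishing uses 40 of 40 (binding); assembly uses 43 of 43 (binding); lumber uses 33 of 56 (slack = 23); varnish uses 27 of 44 (slack = 17).
By complementary slackness, y = 0 for the non-binding constraints.
From A_Bᵀ y = c: 1·y_finishing + 3·y_assembly = 25.5; 5·y_finishing + 4·y_assembly = 50.5.
Solving: y_finishing = 4.5, y_assembly = 7.
Shadow price of assembly = 7.

7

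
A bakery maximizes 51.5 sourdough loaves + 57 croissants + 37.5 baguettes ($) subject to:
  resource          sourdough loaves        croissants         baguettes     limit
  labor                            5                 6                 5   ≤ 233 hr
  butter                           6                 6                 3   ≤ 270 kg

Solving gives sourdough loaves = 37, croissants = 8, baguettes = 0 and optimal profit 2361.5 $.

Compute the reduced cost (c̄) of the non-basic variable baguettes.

-2

Check each constraint at x*: labor 233/233 (tight); butter 270/270 (tight).
From A_Bᵀ y = c: 5·y_labor + 6·y_butter = 51.5; 6·y_labor + 6·y_butter = 57.
→ y_labor = 5.5 and y_butter = 4.
Reduced cost of baguettes: c₃ − yᵀa₃ = 37.5 − (5.5·5 + 4·3) = 37.5 − 39.5 = -2.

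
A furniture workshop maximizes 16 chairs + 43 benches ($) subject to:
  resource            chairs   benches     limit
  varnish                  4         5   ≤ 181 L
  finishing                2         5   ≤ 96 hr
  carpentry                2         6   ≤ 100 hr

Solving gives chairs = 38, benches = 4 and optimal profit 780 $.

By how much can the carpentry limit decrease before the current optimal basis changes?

1.8

Binding constraints: finishing, carpentry. The basis is B = [[2,5],[2,6]] with det 2.
Per unit decrease in carpentry, x* moves by d = (2.5, -1).
The basis stays optimal until varnish becomes binding; allowable decrease = 1.8 hr.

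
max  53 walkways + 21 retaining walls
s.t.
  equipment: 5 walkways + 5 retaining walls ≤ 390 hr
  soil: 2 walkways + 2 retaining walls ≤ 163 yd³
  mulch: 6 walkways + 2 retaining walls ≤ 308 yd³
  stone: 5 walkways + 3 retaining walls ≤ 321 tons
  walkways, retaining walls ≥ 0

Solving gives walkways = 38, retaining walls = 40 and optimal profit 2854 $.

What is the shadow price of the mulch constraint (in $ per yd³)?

8

Check each constraint at x*: equipment 390/390 (tight); soil 156/163 (slack 7); mulch 308/308 (tight); stone 310/321 (slack 11).
Since soil, stone are not tight, their duals are 0.
Dual feasibility on the basic columns requires 5·y_equipment + 6·y_mulch = 53, 5·y_equipment + 2·y_mulch = 21.
Solving: y_equipment = 1, y_mulch = 8.
Shadow price of mulch = 8.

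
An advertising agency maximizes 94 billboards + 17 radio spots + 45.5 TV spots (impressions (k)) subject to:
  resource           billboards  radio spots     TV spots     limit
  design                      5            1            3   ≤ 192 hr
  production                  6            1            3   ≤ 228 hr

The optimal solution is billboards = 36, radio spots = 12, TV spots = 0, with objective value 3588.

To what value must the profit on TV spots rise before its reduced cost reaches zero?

51

Both design and production are binding at x*.
The binding rows give the dual system: 5·y_design + 6·y_production = 94 and 1·y_design + 1·y_production = 17.
Solving: y_design = 8, y_production = 9.
TV spots enters the basis when its profit ≥ yᵀa₃ = 8·3 + 9·3 = 51.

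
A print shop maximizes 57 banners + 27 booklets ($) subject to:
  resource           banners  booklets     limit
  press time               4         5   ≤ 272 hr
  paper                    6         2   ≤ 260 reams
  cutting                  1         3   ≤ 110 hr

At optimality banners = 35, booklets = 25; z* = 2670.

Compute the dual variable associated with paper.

9

Binding: paper and cutting. Non-binding: press time (7 unused).
By complementary slackness, y = 0 for the non-binding constraint.
The binding rows give the dual system: 6·y_paper + 1·y_cutting = 57 and 2·y_paper + 3·y_cutting = 27.
→ y_paper = 9 and y_cutting = 3.
Shadow price of paper = 9.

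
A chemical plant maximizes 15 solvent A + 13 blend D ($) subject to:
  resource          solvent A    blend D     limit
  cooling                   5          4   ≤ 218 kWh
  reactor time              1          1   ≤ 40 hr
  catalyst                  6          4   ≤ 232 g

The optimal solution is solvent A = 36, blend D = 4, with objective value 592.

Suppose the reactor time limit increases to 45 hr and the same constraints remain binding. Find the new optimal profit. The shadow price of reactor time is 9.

637

Δb = 5, so new z* = 592 + (9)·(5) = 592 + 45 = 637.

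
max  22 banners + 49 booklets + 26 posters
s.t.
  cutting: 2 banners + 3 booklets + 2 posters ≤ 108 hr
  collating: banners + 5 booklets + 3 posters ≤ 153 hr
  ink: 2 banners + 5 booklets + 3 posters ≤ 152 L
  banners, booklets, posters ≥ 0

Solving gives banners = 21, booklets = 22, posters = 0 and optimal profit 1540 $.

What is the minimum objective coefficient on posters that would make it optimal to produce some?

30

At the optimum: cutting uses 108 of 108 (binding); collating uses 131 of 153 (slack = 22); ink uses 152 of 152 (binding).
Slack constraints have shadow price 0 (complementary slackness).
From A_Bᵀ y = c: 2·y_cutting + 2·y_ink = 22; 3·y_cutting + 5·y_ink = 49.
This yields shadow prices y_cutting = 3, y_ink = 8.
posters enters the basis when its profit ≥ yᵀa₃ = 3·2 + 8·3 = 30.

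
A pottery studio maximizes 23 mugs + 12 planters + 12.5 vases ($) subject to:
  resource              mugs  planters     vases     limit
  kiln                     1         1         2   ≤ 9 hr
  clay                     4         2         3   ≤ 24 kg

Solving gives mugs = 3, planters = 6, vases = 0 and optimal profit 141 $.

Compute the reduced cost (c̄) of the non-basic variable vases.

Check each constraint at x*: kiln 9/9 (tight); clay 24/24 (tight).
The binding rows give the dual system: 1·y_kiln + 4·y_clay = 23 and 1·y_kiln + 2·y_clay = 12.
Solving: y_kiln = 1, y_clay = 5.5.
Reduced cost of vases: c₃ − yᵀa₃ = 12.5 − (1·2 + 5.5·3) = 12.5 − 18.5 = -6.

-6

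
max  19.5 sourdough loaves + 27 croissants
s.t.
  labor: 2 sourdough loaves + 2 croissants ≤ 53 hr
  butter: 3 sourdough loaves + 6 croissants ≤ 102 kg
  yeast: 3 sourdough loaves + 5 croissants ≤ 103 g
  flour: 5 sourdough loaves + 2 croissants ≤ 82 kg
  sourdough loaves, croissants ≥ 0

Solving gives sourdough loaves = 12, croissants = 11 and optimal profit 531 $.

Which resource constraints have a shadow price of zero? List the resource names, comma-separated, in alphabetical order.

labor, yeast

labor: 46/53 (slack 7)
butter: 102/102 (binding)
yeast: 91/103 (slack 12)
flour: 82/82 (binding)
By complementary slackness, a constraint with positive slack has shadow price 0 → labor, yeast.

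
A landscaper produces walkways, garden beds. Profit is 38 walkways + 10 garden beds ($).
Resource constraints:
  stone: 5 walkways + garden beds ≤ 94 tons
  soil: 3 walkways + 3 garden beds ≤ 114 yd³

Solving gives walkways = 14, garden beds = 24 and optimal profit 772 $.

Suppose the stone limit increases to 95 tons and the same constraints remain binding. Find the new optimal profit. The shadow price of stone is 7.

779

Δb = 1, so new z* = 772 + (7)·(1) = 772 + 7 = 779.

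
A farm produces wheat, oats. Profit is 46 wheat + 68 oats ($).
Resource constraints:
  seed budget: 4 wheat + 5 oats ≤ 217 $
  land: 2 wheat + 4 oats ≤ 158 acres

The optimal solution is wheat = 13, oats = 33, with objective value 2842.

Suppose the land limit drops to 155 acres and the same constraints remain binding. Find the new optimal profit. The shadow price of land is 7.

Δb = -3, so new z* = 2842 + (7)·(-3) = 2842 − 21 = 2821.

2821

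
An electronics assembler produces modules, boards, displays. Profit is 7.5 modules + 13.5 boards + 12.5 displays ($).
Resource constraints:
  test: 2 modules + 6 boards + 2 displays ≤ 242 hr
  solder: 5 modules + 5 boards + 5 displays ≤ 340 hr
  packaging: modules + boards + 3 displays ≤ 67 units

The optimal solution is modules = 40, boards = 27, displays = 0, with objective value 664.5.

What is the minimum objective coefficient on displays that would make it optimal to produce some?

16.5

Binding: test and packaging. Non-binding: solder (5 unused).
Slack constraints have shadow price 0 (complementary slackness).
Dual feasibility on the basic columns requires 2·y_test + 1·y_packaging = 7.5, 6·y_test + 1·y_packaging = 13.5.
→ y_test = 1.5 and y_packaging = 4.5.
displays enters the basis when its profit ≥ yᵀa₃ = 1.5·2 + 4.5·3 = 16.5.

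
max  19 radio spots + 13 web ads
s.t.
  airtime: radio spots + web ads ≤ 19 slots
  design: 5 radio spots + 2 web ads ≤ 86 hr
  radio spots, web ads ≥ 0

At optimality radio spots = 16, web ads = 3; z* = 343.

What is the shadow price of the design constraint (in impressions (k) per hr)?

At the optimum: airtime uses 19 of 19 (binding); design uses 86 of 86 (binding).
From A_Bᵀ y = c: 1·y_airtime + 5·y_design = 19; 1·y_airtime + 2·y_design = 13.
Solving: y_airtime = 9, y_design = 2.
Shadow price of design = 2.

2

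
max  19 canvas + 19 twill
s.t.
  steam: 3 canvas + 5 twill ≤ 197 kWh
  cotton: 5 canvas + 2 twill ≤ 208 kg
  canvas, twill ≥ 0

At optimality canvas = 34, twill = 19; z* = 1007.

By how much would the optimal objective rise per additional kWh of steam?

At the optimum: steam uses 197 of 197 (binding); cotton uses 208 of 208 (binding).
Dual feasibility on the basic columns requires 3·y_steam + 5·y_cotton = 19, 5·y_steam + 2·y_cotton = 19.
Solving: y_steam = 3, y_cotton = 2.
Shadow price of steam = 3.

3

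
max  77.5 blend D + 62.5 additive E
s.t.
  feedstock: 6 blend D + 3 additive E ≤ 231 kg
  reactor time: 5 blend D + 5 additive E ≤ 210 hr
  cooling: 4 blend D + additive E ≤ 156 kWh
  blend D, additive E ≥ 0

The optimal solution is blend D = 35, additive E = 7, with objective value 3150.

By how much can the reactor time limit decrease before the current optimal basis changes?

Binding constraints: feedstock, reactor time. The basis is B = [[6,3],[5,5]] with det 15.
Per unit decrease in reactor time, x* moves by d = (0.2, -0.4).
The basis stays optimal until additive E reaches 0; allowable decrease = 17.5 hr.

17.5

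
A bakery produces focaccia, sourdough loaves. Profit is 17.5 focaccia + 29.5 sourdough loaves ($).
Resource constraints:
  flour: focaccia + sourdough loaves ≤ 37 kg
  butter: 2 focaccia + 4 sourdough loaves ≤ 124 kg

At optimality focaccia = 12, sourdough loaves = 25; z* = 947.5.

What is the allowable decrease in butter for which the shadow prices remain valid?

50

Binding constraints: flour, butter. The basis is B = [[1,1],[2,4]] with det 2.
Per unit decrease in butter, x* moves by d = (0.5, -0.5).
The basis stays optimal until sourdough loaves reaches 0; allowable decrease = 50 kg.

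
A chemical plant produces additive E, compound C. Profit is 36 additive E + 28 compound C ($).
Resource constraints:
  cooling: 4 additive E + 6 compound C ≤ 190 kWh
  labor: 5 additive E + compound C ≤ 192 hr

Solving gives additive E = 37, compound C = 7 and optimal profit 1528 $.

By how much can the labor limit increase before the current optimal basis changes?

45.5

Binding constraints: cooling, labor. The basis is B = [[4,6],[5,1]] with det -26.
Per unit increase in labor, x* moves by d = (0.2308, -0.1538).
The basis stays optimal until compound C reaches 0; allowable increase = 45.5 hr.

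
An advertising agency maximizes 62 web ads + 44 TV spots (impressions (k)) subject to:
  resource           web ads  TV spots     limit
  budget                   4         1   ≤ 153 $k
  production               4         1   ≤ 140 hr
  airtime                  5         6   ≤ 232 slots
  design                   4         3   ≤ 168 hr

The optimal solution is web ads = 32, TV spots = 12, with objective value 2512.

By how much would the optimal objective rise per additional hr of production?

8

At the optimum: budget uses 140 of 153 (slack = 13); production uses 140 of 140 (binding); airtime uses 232 of 232 (binding); design uses 164 of 168 (slack = 4).
Since budget, design are not tight, their duals are 0.
The binding rows give the dual system: 4·y_production + 5·y_airtime = 62 and 1·y_production + 6·y_airtime = 44.
Solving: y_production = 8, y_airtime = 6.
Shadow price of production = 8.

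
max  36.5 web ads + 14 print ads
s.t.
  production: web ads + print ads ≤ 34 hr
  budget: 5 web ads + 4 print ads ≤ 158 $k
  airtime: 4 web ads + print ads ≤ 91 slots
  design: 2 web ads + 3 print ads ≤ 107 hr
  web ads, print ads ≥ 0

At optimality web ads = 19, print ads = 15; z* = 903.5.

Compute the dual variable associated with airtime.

At the optimum: production uses 34 of 34 (binding); budget uses 155 of 158 (slack = 3); airtime uses 91 of 91 (binding); design uses 83 of 107 (slack = 24).
Slack constraints have shadow price 0 (complementary slackness).
The binding rows give the dual system: 1·y_production + 4·y_airtime = 36.5 and 1·y_production + 1·y_airtime = 14.
Solving: y_production = 6.5, y_airtime = 7.5.
Shadow price of airtime = 7.5.

7.5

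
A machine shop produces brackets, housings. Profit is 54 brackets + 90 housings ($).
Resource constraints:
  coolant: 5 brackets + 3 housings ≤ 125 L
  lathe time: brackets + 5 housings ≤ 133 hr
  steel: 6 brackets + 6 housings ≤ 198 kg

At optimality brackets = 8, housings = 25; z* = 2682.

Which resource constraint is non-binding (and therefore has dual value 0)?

coolant

coolant: 115/125 (slack 10)
lathe time: 133/133 (binding)
steel: 198/198 (binding)
By complementary slackness, a constraint with positive slack has shadow price 0 → coolant.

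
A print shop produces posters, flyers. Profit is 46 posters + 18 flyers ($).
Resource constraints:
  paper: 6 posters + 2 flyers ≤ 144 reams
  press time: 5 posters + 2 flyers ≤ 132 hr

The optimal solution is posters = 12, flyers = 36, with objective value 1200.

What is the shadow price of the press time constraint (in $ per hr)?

Both paper and press time are binding at x*.
The binding rows give the dual system: 6·y_paper + 5·y_press time = 46 and 2·y_paper + 2·y_press time = 18.
→ y_paper = 1 and y_press time = 8.
Shadow price of press time = 8.

8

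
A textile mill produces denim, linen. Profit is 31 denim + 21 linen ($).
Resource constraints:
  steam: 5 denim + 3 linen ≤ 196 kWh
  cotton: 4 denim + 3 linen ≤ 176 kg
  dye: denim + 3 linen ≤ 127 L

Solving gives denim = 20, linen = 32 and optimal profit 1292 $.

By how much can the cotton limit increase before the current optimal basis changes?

2.75

Binding constraints: steam, cotton. The basis is B = [[5,3],[4,3]] with det 3.
Per unit increase in cotton, x* moves by d = (-1, 1.6667).
The basis stays optimal until dye becomes binding; allowable increase = 2.75 kg.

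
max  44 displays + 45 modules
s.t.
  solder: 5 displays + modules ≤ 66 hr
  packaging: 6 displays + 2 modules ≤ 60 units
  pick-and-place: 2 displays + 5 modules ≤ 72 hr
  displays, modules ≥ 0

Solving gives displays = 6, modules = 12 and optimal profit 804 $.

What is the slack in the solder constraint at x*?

24

solder used = 5·6 + 1·12 = 42; slack = 66 − 42 = 24.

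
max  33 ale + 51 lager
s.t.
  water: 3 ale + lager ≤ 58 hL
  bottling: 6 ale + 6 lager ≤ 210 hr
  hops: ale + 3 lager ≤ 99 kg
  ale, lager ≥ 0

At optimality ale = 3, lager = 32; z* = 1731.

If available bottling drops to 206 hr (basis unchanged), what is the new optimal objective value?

1715

Check each constraint at x*: water 41/58 (slack 17); bottling 210/210 (tight); hops 99/99 (tight).
By complementary slackness, y = 0 for the non-binding constraint.
The binding rows give the dual system: 6·y_bottling + 1·y_hops = 33 and 6·y_bottling + 3·y_hops = 51.
This yields shadow prices y_bottling = 4, y_hops = 9.
Δz = y_bottling·Δb = 4 × (-4) = -16, so new z* = 1731 − 16 = 1715.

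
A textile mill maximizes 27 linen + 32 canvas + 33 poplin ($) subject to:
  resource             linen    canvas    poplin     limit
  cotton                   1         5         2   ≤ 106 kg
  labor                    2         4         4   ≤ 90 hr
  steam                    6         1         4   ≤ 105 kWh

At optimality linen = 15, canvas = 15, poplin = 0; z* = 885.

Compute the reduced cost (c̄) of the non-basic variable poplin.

-5

Check each constraint at x*: cotton 90/106 (slack 16); labor 90/90 (tight); steam 105/105 (tight).
Since cotton is not tight, its dual is 0.
From A_Bᵀ y = c: 2·y_labor + 6·y_steam = 27; 4·y_labor + 1·y_steam = 32.
Solving: y_labor = 7.5, y_steam = 2.
Reduced cost of poplin: c₃ − yᵀa₃ = 33 − (7.5·4 + 2·4) = 33 − 38 = -5.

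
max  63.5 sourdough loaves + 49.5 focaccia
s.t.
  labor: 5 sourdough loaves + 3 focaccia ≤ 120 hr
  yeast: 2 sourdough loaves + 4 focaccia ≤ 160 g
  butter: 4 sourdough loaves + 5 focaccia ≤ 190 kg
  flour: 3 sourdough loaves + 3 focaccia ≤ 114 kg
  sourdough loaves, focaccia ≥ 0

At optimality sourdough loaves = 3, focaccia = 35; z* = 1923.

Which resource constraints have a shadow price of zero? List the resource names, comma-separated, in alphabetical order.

butter, yeast

labor: 120/120 (binding)
yeast: 146/160 (slack 14)
butter: 187/190 (slack 3)
flour: 114/114 (binding)
By complementary slackness, a constraint with positive slack has shadow price 0 → butter, yeast.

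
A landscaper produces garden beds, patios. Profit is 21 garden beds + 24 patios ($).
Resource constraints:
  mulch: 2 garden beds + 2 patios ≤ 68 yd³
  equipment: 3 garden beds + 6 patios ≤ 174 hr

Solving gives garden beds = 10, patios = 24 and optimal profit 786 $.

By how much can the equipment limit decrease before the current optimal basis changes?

Binding constraints: mulch, equipment. The basis is B = [[2,2],[3,6]] with det 6.
Per unit decrease in equipment, x* moves by d = (0.3333, -0.3333).
The basis stays optimal until patios reaches 0; allowable decrease = 72 hr.

72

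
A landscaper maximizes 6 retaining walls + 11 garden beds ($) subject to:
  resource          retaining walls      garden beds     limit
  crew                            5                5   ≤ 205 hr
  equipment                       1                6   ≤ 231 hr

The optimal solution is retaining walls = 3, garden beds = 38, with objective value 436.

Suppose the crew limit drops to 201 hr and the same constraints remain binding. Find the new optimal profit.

Both crew and equipment are binding at x*.
The binding rows give the dual system: 5·y_crew + 1·y_equipment = 6 and 5·y_crew + 6·y_equipment = 11.
This yields shadow prices y_crew = 1, y_equipment = 1.
Δz = y_crew·Δb = 1 × (-4) = -4, so new z* = 436 − 4 = 432.

432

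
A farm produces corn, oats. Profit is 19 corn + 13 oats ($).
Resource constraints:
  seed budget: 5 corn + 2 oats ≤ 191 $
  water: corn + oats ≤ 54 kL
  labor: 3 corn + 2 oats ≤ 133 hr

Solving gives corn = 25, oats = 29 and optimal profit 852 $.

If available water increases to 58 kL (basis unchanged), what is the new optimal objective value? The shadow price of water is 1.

856

Δb = 4, so new z* = 852 + (1)·(4) = 852 + 4 = 856.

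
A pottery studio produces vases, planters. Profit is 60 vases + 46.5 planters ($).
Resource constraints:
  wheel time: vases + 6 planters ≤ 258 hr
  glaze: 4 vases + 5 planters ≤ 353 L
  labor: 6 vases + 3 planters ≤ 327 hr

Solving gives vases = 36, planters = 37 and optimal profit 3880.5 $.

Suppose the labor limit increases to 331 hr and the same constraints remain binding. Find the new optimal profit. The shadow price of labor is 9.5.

3918.5

Δb = 4, so new z* = 3880.5 + (9.5)·(4) = 3880.5 + 38 = 3918.5.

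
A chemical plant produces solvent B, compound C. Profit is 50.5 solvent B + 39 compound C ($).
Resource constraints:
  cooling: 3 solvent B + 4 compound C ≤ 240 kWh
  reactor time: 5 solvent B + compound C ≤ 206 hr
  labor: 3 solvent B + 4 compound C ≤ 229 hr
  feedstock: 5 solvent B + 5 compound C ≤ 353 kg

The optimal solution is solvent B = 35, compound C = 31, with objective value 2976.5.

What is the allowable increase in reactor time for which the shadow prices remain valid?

78.2

Binding constraints: reactor time, labor. The basis is B = [[5,1],[3,4]] with det 17.
Per unit increase in reactor time, x* moves by d = (0.2353, -0.1765).
The basis stays optimal until feedstock becomes binding; allowable increase = 78.2 hr.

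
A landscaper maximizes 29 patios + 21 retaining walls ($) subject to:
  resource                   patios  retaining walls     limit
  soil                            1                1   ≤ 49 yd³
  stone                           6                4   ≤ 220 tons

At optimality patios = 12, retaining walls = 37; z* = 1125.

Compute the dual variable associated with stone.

Check each constraint at x*: soil 49/49 (tight); stone 220/220 (tight).
The binding rows give the dual system: 1·y_soil + 6·y_stone = 29 and 1·y_soil + 4·y_stone = 21.
Solving: y_soil = 5, y_stone = 4.
Shadow price of stone = 4.

4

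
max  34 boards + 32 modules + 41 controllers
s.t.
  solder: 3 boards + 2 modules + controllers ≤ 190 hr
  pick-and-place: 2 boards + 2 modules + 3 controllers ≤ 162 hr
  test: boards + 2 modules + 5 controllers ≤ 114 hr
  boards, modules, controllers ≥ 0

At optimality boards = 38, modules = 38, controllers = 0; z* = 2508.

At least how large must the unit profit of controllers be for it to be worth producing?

44

Check each constraint at x*: solder 190/190 (tight); pick-and-place 152/162 (slack 10); test 114/114 (tight).
By complementary slackness, y = 0 for the non-binding constraint.
From A_Bᵀ y = c: 3·y_solder + 1·y_test = 34; 2·y_solder + 2·y_test = 32.
Solving: y_solder = 9, y_test = 7.
controllers enters the basis when its profit ≥ yᵀa₃ = 9·1 + 7·5 = 44.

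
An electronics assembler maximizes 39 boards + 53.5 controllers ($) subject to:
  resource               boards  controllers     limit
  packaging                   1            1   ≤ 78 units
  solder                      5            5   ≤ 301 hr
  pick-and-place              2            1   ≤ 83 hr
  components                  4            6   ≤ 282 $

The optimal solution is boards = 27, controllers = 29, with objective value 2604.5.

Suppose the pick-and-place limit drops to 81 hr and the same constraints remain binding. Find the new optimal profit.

Check each constraint at x*: packaging 56/78 (slack 22); solder 280/301 (slack 21); pick-and-place 83/83 (tight); components 282/282 (tight).
By complementary slackness, y = 0 for the non-binding constraints.
From A_Bᵀ y = c: 2·y_pick-and-place + 4·y_components = 39; 1·y_pick-and-place + 6·y_components = 53.5.
This yields shadow prices y_pick-and-place = 2.5, y_components = 8.5.
Δz = y_pick-and-place·Δb = 2.5 × (-2) = -5, so new z* = 2604.5 − 5 = 2599.5.

2599.5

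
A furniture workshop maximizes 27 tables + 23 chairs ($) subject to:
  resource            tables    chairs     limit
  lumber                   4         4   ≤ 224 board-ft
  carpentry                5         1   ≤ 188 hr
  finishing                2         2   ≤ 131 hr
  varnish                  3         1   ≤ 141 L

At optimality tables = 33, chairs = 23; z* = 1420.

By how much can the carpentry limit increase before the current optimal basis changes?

Binding constraints: lumber, carpentry. The basis is B = [[4,4],[5,1]] with det -16.
Per unit increase in carpentry, x* moves by d = (0.25, -0.25).
The basis stays optimal until varnish becomes binding; allowable increase = 38 hr.

38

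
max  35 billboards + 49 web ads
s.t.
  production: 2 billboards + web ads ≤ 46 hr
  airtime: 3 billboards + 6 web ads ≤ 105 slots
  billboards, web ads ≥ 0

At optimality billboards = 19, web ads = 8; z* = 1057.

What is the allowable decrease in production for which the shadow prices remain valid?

28.5

Binding constraints: production, airtime. The basis is B = [[2,1],[3,6]] with det 9.
Per unit decrease in production, x* moves by d = (-0.6667, 0.3333).
The basis stays optimal until billboards reaches 0; allowable decrease = 28.5 hr.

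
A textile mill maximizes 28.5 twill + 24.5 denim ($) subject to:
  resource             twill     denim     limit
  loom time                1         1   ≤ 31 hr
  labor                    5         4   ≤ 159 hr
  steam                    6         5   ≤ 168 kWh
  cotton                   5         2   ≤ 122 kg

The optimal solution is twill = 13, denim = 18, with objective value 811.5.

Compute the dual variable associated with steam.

At the optimum: loom time uses 31 of 31 (binding); labor uses 137 of 159 (slack = 22); steam uses 168 of 168 (binding); cotton uses 101 of 122 (slack = 21).
By complementary slackness, y = 0 for the non-binding constraints.
Dual feasibility on the basic columns requires 1·y_loom time + 6·y_steam = 28.5, 1·y_loom time + 5·y_steam = 24.5.
This yields shadow prices y_loom time = 4.5, y_steam = 4.
Shadow price of steam = 4.

4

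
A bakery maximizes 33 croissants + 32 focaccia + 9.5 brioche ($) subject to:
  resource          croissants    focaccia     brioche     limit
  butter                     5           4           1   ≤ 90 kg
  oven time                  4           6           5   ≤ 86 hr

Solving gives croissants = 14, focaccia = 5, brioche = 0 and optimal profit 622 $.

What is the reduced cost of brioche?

-5.5

Check each constraint at x*: butter 90/90 (tight); oven time 86/86 (tight).
Dual feasibility on the basic columns requires 5·y_butter + 4·y_oven time = 33, 4·y_butter + 6·y_oven time = 32.
This yields shadow prices y_butter = 5, y_oven time = 2.
Reduced cost of brioche: c₃ − yᵀa₃ = 9.5 − (5·1 + 2·5) = 9.5 − 15 = -5.5.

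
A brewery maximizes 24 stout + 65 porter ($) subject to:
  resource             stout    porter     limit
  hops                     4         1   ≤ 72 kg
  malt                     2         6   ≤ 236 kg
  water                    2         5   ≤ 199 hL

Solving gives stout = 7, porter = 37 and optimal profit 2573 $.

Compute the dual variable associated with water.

7

At the optimum: hops uses 65 of 72 (slack = 7); malt uses 236 of 236 (binding); water uses 199 of 199 (binding).
Since hops is not tight, its dual is 0.
The binding rows give the dual system: 2·y_malt + 2·y_water = 24 and 6·y_malt + 5·y_water = 65.
This yields shadow prices y_malt = 5, y_water = 7.
Shadow price of water = 7.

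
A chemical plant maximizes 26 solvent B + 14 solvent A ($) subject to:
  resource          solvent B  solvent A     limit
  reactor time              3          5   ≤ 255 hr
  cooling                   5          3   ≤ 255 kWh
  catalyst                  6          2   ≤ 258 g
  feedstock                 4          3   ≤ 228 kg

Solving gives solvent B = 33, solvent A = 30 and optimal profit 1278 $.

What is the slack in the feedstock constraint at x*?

feedstock used = 4·33 + 3·30 = 222; slack = 228 − 222 = 6.

6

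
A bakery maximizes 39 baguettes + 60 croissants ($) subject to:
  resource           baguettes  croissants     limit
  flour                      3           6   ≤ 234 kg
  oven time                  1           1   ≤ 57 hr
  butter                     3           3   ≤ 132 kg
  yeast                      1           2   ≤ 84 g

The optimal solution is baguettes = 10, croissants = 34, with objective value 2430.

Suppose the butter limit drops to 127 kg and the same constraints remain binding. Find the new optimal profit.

2400

At the optimum: flour uses 234 of 234 (binding); oven time uses 44 of 57 (slack = 13); butter uses 132 of 132 (binding); yeast uses 78 of 84 (slack = 6).
By complementary slackness, y = 0 for the non-binding constraints.
From A_Bᵀ y = c: 3·y_flour + 3·y_butter = 39; 6·y_flour + 3·y_butter = 60.
Solving: y_flour = 7, y_butter = 6.
Δz = y_butter·Δb = 6 × (-5) = -30, so new z* = 2430 − 30 = 2400.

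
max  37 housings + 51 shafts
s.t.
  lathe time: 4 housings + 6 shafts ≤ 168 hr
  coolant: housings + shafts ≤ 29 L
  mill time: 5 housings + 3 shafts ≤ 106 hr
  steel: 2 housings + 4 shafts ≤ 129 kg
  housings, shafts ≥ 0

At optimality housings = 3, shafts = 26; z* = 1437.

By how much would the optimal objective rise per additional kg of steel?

0

Binding: lathe time and coolant. Non-binding: mill time (13 unused), steel (19 unused).
Slack constraints have shadow price 0 (complementary slackness).
The binding rows give the dual system: 4·y_lathe time + 1·y_coolant = 37 and 6·y_lathe time + 1·y_coolant = 51.
→ y_lathe time = 7 and y_coolant = 9.
Shadow price of steel = 0.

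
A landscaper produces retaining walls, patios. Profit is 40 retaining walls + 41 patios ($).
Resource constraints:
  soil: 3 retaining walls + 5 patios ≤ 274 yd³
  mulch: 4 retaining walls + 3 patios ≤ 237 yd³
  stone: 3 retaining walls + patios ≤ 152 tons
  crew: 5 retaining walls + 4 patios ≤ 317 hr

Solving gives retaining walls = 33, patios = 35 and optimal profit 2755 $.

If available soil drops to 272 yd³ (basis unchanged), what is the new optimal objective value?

Binding: soil and mulch. Non-binding: stone (18 unused), crew (12 unused).
Slack constraints have shadow price 0 (complementary slackness).
From A_Bᵀ y = c: 3·y_soil + 4·y_mulch = 40; 5·y_soil + 3·y_mulch = 41.
→ y_soil = 4 and y_mulch = 7.
Δz = y_soil·Δb = 4 × (-2) = -8, so new z* = 2755 − 8 = 2747.

2747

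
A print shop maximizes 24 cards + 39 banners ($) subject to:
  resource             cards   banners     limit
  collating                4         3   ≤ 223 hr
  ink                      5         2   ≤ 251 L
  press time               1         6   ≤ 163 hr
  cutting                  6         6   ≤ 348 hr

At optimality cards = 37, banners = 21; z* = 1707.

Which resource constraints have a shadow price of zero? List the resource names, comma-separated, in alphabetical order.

collating, ink

collating: 211/223 (slack 12)
ink: 227/251 (slack 24)
press time: 163/163 (binding)
cutting: 348/348 (binding)
By complementary slackness, a constraint with positive slack has shadow price 0 → collating, ink.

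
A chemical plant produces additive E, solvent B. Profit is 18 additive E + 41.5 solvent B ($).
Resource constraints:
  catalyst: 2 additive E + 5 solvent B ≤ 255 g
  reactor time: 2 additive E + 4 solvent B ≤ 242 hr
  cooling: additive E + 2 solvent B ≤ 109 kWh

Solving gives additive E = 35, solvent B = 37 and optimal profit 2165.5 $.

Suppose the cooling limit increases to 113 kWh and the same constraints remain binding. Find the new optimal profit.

Binding: catalyst and cooling. Non-binding: reactor time (24 unused).
Since reactor time is not tight, its dual is 0.
The binding rows give the dual system: 2·y_catalyst + 1·y_cooling = 18 and 5·y_catalyst + 2·y_cooling = 41.5.
→ y_catalyst = 5.5 and y_cooling = 7.
Δz = y_cooling·Δb = 7 × (4) = 28, so new z* = 2165.5 + 28 = 2193.5.

2193.5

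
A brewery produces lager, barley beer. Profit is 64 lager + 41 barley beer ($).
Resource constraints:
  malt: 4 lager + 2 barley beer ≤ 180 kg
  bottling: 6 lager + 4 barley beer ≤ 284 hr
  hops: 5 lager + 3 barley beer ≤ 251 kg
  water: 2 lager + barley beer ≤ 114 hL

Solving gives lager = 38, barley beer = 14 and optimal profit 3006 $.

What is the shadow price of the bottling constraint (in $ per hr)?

Check each constraint at x*: malt 180/180 (tight); bottling 284/284 (tight); hops 232/251 (slack 19); water 90/114 (slack 24).
Slack constraints have shadow price 0 (complementary slackness).
The binding rows give the dual system: 4·y_malt + 6·y_bottling = 64 and 2·y_malt + 4·y_bottling = 41.
Solving: y_malt = 2.5, y_bottling = 9.
Shadow price of bottling = 9.

9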